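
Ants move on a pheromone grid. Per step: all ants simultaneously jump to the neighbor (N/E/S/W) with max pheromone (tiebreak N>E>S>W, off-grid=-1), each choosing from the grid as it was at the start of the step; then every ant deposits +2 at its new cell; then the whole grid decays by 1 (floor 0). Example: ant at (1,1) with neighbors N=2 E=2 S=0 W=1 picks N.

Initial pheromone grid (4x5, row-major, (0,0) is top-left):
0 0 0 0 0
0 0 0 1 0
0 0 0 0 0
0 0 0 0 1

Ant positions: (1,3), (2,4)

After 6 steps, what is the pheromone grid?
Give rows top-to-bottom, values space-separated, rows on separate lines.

After step 1: ants at (0,3),(3,4)
  0 0 0 1 0
  0 0 0 0 0
  0 0 0 0 0
  0 0 0 0 2
After step 2: ants at (0,4),(2,4)
  0 0 0 0 1
  0 0 0 0 0
  0 0 0 0 1
  0 0 0 0 1
After step 3: ants at (1,4),(3,4)
  0 0 0 0 0
  0 0 0 0 1
  0 0 0 0 0
  0 0 0 0 2
After step 4: ants at (0,4),(2,4)
  0 0 0 0 1
  0 0 0 0 0
  0 0 0 0 1
  0 0 0 0 1
After step 5: ants at (1,4),(3,4)
  0 0 0 0 0
  0 0 0 0 1
  0 0 0 0 0
  0 0 0 0 2
After step 6: ants at (0,4),(2,4)
  0 0 0 0 1
  0 0 0 0 0
  0 0 0 0 1
  0 0 0 0 1

0 0 0 0 1
0 0 0 0 0
0 0 0 0 1
0 0 0 0 1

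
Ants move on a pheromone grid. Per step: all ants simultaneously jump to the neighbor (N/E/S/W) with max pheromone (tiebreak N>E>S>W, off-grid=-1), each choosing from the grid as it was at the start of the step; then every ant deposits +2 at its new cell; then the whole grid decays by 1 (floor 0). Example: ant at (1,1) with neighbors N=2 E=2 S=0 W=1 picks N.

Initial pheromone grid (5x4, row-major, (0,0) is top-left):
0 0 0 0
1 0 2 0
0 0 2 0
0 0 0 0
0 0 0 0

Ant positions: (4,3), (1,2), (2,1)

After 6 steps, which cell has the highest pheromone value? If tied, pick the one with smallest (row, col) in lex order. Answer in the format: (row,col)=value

Step 1: ant0:(4,3)->N->(3,3) | ant1:(1,2)->S->(2,2) | ant2:(2,1)->E->(2,2)
  grid max=5 at (2,2)
Step 2: ant0:(3,3)->N->(2,3) | ant1:(2,2)->N->(1,2) | ant2:(2,2)->N->(1,2)
  grid max=4 at (1,2)
Step 3: ant0:(2,3)->W->(2,2) | ant1:(1,2)->S->(2,2) | ant2:(1,2)->S->(2,2)
  grid max=9 at (2,2)
Step 4: ant0:(2,2)->N->(1,2) | ant1:(2,2)->N->(1,2) | ant2:(2,2)->N->(1,2)
  grid max=8 at (1,2)
Step 5: ant0:(1,2)->S->(2,2) | ant1:(1,2)->S->(2,2) | ant2:(1,2)->S->(2,2)
  grid max=13 at (2,2)
Step 6: ant0:(2,2)->N->(1,2) | ant1:(2,2)->N->(1,2) | ant2:(2,2)->N->(1,2)
  grid max=12 at (1,2)
Final grid:
  0 0 0 0
  0 0 12 0
  0 0 12 0
  0 0 0 0
  0 0 0 0
Max pheromone 12 at (1,2)

Answer: (1,2)=12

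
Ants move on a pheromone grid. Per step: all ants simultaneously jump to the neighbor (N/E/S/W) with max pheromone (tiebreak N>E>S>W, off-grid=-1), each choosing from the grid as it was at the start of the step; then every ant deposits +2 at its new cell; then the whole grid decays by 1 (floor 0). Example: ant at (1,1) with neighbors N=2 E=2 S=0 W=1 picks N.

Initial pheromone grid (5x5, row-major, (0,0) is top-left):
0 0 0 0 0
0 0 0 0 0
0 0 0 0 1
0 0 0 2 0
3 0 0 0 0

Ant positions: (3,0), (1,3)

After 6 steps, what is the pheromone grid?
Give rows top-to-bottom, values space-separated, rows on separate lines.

After step 1: ants at (4,0),(0,3)
  0 0 0 1 0
  0 0 0 0 0
  0 0 0 0 0
  0 0 0 1 0
  4 0 0 0 0
After step 2: ants at (3,0),(0,4)
  0 0 0 0 1
  0 0 0 0 0
  0 0 0 0 0
  1 0 0 0 0
  3 0 0 0 0
After step 3: ants at (4,0),(1,4)
  0 0 0 0 0
  0 0 0 0 1
  0 0 0 0 0
  0 0 0 0 0
  4 0 0 0 0
After step 4: ants at (3,0),(0,4)
  0 0 0 0 1
  0 0 0 0 0
  0 0 0 0 0
  1 0 0 0 0
  3 0 0 0 0
After step 5: ants at (4,0),(1,4)
  0 0 0 0 0
  0 0 0 0 1
  0 0 0 0 0
  0 0 0 0 0
  4 0 0 0 0
After step 6: ants at (3,0),(0,4)
  0 0 0 0 1
  0 0 0 0 0
  0 0 0 0 0
  1 0 0 0 0
  3 0 0 0 0

0 0 0 0 1
0 0 0 0 0
0 0 0 0 0
1 0 0 0 0
3 0 0 0 0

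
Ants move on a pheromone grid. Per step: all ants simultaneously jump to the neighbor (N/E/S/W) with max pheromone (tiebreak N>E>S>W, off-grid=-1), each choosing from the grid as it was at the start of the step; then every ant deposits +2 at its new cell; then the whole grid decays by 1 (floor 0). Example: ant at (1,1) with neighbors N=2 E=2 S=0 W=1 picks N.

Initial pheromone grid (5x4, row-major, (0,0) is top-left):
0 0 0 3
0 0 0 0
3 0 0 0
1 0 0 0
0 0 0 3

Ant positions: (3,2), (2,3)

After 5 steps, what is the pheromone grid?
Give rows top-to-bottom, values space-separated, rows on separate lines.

After step 1: ants at (2,2),(1,3)
  0 0 0 2
  0 0 0 1
  2 0 1 0
  0 0 0 0
  0 0 0 2
After step 2: ants at (1,2),(0,3)
  0 0 0 3
  0 0 1 0
  1 0 0 0
  0 0 0 0
  0 0 0 1
After step 3: ants at (0,2),(1,3)
  0 0 1 2
  0 0 0 1
  0 0 0 0
  0 0 0 0
  0 0 0 0
After step 4: ants at (0,3),(0,3)
  0 0 0 5
  0 0 0 0
  0 0 0 0
  0 0 0 0
  0 0 0 0
After step 5: ants at (1,3),(1,3)
  0 0 0 4
  0 0 0 3
  0 0 0 0
  0 0 0 0
  0 0 0 0

0 0 0 4
0 0 0 3
0 0 0 0
0 0 0 0
0 0 0 0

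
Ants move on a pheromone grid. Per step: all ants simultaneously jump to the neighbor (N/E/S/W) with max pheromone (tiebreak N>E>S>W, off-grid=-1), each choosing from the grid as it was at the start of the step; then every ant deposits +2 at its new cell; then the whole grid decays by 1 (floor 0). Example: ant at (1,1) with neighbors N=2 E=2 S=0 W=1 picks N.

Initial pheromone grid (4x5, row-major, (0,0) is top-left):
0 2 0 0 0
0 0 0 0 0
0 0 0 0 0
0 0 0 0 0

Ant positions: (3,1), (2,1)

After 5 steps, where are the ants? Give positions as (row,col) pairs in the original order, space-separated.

Step 1: ant0:(3,1)->N->(2,1) | ant1:(2,1)->N->(1,1)
  grid max=1 at (0,1)
Step 2: ant0:(2,1)->N->(1,1) | ant1:(1,1)->N->(0,1)
  grid max=2 at (0,1)
Step 3: ant0:(1,1)->N->(0,1) | ant1:(0,1)->S->(1,1)
  grid max=3 at (0,1)
Step 4: ant0:(0,1)->S->(1,1) | ant1:(1,1)->N->(0,1)
  grid max=4 at (0,1)
Step 5: ant0:(1,1)->N->(0,1) | ant1:(0,1)->S->(1,1)
  grid max=5 at (0,1)

(0,1) (1,1)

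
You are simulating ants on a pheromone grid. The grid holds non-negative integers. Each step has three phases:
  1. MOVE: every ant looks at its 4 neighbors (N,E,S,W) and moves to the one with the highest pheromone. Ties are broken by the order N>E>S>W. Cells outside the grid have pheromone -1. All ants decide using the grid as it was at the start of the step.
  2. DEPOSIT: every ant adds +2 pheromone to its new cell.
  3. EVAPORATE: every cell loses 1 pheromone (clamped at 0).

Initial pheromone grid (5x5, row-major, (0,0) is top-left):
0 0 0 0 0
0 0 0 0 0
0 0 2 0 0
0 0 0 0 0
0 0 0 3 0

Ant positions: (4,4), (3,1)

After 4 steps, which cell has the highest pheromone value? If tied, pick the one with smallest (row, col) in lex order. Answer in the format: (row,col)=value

Answer: (4,3)=3

Derivation:
Step 1: ant0:(4,4)->W->(4,3) | ant1:(3,1)->N->(2,1)
  grid max=4 at (4,3)
Step 2: ant0:(4,3)->N->(3,3) | ant1:(2,1)->E->(2,2)
  grid max=3 at (4,3)
Step 3: ant0:(3,3)->S->(4,3) | ant1:(2,2)->N->(1,2)
  grid max=4 at (4,3)
Step 4: ant0:(4,3)->N->(3,3) | ant1:(1,2)->S->(2,2)
  grid max=3 at (4,3)
Final grid:
  0 0 0 0 0
  0 0 0 0 0
  0 0 2 0 0
  0 0 0 1 0
  0 0 0 3 0
Max pheromone 3 at (4,3)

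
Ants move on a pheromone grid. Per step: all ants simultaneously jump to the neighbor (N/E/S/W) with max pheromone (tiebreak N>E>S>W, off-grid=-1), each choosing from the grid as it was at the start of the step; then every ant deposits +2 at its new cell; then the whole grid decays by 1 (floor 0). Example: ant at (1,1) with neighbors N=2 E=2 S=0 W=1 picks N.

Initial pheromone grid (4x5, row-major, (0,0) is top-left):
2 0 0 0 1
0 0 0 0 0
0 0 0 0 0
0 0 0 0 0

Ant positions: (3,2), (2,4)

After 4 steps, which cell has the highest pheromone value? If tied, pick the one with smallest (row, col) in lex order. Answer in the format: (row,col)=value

Step 1: ant0:(3,2)->N->(2,2) | ant1:(2,4)->N->(1,4)
  grid max=1 at (0,0)
Step 2: ant0:(2,2)->N->(1,2) | ant1:(1,4)->N->(0,4)
  grid max=1 at (0,4)
Step 3: ant0:(1,2)->N->(0,2) | ant1:(0,4)->S->(1,4)
  grid max=1 at (0,2)
Step 4: ant0:(0,2)->E->(0,3) | ant1:(1,4)->N->(0,4)
  grid max=1 at (0,3)
Final grid:
  0 0 0 1 1
  0 0 0 0 0
  0 0 0 0 0
  0 0 0 0 0
Max pheromone 1 at (0,3)

Answer: (0,3)=1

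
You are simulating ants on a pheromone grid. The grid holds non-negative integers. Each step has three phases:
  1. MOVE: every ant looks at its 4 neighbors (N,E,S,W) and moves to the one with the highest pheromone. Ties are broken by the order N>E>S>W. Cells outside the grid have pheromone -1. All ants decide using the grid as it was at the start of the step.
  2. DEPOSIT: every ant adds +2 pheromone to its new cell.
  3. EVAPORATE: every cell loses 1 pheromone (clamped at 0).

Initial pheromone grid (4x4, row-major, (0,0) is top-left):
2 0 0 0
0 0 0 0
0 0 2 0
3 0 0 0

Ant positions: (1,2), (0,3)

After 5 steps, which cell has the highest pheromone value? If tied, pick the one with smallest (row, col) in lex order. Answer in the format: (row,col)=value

Step 1: ant0:(1,2)->S->(2,2) | ant1:(0,3)->S->(1,3)
  grid max=3 at (2,2)
Step 2: ant0:(2,2)->N->(1,2) | ant1:(1,3)->N->(0,3)
  grid max=2 at (2,2)
Step 3: ant0:(1,2)->S->(2,2) | ant1:(0,3)->S->(1,3)
  grid max=3 at (2,2)
Step 4: ant0:(2,2)->N->(1,2) | ant1:(1,3)->N->(0,3)
  grid max=2 at (2,2)
Step 5: ant0:(1,2)->S->(2,2) | ant1:(0,3)->S->(1,3)
  grid max=3 at (2,2)
Final grid:
  0 0 0 0
  0 0 0 1
  0 0 3 0
  0 0 0 0
Max pheromone 3 at (2,2)

Answer: (2,2)=3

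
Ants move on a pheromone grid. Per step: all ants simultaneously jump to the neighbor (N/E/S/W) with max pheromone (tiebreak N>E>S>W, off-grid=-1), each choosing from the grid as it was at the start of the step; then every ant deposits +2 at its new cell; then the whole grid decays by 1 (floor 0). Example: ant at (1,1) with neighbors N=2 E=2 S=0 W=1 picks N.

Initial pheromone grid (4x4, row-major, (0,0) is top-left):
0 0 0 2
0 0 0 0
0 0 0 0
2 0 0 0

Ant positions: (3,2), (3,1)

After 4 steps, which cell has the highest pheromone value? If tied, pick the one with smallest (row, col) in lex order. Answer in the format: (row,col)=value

Answer: (3,0)=2

Derivation:
Step 1: ant0:(3,2)->N->(2,2) | ant1:(3,1)->W->(3,0)
  grid max=3 at (3,0)
Step 2: ant0:(2,2)->N->(1,2) | ant1:(3,0)->N->(2,0)
  grid max=2 at (3,0)
Step 3: ant0:(1,2)->N->(0,2) | ant1:(2,0)->S->(3,0)
  grid max=3 at (3,0)
Step 4: ant0:(0,2)->E->(0,3) | ant1:(3,0)->N->(2,0)
  grid max=2 at (3,0)
Final grid:
  0 0 0 1
  0 0 0 0
  1 0 0 0
  2 0 0 0
Max pheromone 2 at (3,0)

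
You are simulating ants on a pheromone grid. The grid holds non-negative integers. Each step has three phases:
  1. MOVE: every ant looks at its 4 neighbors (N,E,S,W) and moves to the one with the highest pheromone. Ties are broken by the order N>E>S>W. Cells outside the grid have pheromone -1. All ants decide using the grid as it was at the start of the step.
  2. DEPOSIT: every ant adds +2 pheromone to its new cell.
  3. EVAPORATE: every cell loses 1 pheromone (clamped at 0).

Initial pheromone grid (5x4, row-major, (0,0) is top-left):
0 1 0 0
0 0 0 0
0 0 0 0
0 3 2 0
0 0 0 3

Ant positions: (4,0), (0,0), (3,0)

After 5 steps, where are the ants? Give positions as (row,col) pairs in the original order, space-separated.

Step 1: ant0:(4,0)->N->(3,0) | ant1:(0,0)->E->(0,1) | ant2:(3,0)->E->(3,1)
  grid max=4 at (3,1)
Step 2: ant0:(3,0)->E->(3,1) | ant1:(0,1)->E->(0,2) | ant2:(3,1)->E->(3,2)
  grid max=5 at (3,1)
Step 3: ant0:(3,1)->E->(3,2) | ant1:(0,2)->W->(0,1) | ant2:(3,2)->W->(3,1)
  grid max=6 at (3,1)
Step 4: ant0:(3,2)->W->(3,1) | ant1:(0,1)->E->(0,2) | ant2:(3,1)->E->(3,2)
  grid max=7 at (3,1)
Step 5: ant0:(3,1)->E->(3,2) | ant1:(0,2)->W->(0,1) | ant2:(3,2)->W->(3,1)
  grid max=8 at (3,1)

(3,2) (0,1) (3,1)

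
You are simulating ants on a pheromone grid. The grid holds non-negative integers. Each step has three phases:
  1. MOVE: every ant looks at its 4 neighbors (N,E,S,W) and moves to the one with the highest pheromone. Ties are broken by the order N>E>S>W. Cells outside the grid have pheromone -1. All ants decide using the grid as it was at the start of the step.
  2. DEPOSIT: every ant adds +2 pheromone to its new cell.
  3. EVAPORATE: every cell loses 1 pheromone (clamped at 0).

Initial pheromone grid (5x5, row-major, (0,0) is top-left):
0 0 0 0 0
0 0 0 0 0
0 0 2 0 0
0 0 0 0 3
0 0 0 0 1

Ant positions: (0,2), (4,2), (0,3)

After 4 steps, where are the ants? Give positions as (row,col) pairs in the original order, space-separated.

Step 1: ant0:(0,2)->E->(0,3) | ant1:(4,2)->N->(3,2) | ant2:(0,3)->E->(0,4)
  grid max=2 at (3,4)
Step 2: ant0:(0,3)->E->(0,4) | ant1:(3,2)->N->(2,2) | ant2:(0,4)->W->(0,3)
  grid max=2 at (0,3)
Step 3: ant0:(0,4)->W->(0,3) | ant1:(2,2)->N->(1,2) | ant2:(0,3)->E->(0,4)
  grid max=3 at (0,3)
Step 4: ant0:(0,3)->E->(0,4) | ant1:(1,2)->S->(2,2) | ant2:(0,4)->W->(0,3)
  grid max=4 at (0,3)

(0,4) (2,2) (0,3)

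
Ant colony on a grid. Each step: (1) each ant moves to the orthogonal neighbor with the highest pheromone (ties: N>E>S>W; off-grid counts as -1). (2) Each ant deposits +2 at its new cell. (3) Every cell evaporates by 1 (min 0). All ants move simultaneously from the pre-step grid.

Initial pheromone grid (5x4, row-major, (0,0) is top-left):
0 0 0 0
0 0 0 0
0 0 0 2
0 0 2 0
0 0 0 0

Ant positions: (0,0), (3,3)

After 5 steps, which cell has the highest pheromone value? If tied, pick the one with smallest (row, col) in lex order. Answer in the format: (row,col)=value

Step 1: ant0:(0,0)->E->(0,1) | ant1:(3,3)->N->(2,3)
  grid max=3 at (2,3)
Step 2: ant0:(0,1)->E->(0,2) | ant1:(2,3)->N->(1,3)
  grid max=2 at (2,3)
Step 3: ant0:(0,2)->E->(0,3) | ant1:(1,3)->S->(2,3)
  grid max=3 at (2,3)
Step 4: ant0:(0,3)->S->(1,3) | ant1:(2,3)->N->(1,3)
  grid max=3 at (1,3)
Step 5: ant0:(1,3)->S->(2,3) | ant1:(1,3)->S->(2,3)
  grid max=5 at (2,3)
Final grid:
  0 0 0 0
  0 0 0 2
  0 0 0 5
  0 0 0 0
  0 0 0 0
Max pheromone 5 at (2,3)

Answer: (2,3)=5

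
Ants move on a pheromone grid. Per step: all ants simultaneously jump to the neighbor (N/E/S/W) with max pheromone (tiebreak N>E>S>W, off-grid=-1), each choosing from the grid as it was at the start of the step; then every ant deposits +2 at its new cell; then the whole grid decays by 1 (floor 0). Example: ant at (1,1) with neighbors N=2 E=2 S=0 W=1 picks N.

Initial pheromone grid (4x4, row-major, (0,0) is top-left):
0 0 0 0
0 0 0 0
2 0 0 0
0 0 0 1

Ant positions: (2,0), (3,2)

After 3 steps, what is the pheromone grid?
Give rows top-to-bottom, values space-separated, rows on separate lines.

After step 1: ants at (1,0),(3,3)
  0 0 0 0
  1 0 0 0
  1 0 0 0
  0 0 0 2
After step 2: ants at (2,0),(2,3)
  0 0 0 0
  0 0 0 0
  2 0 0 1
  0 0 0 1
After step 3: ants at (1,0),(3,3)
  0 0 0 0
  1 0 0 0
  1 0 0 0
  0 0 0 2

0 0 0 0
1 0 0 0
1 0 0 0
0 0 0 2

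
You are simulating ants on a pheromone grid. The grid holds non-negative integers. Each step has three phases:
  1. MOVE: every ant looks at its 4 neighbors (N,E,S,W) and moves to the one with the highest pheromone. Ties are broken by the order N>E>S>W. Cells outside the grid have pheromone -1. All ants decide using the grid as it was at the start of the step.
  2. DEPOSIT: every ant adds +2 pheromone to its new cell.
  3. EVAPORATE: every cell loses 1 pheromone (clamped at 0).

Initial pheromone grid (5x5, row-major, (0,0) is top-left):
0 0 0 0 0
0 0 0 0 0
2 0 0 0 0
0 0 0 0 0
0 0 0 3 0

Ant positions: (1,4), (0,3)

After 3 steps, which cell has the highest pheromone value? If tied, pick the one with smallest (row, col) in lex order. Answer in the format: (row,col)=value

Step 1: ant0:(1,4)->N->(0,4) | ant1:(0,3)->E->(0,4)
  grid max=3 at (0,4)
Step 2: ant0:(0,4)->S->(1,4) | ant1:(0,4)->S->(1,4)
  grid max=3 at (1,4)
Step 3: ant0:(1,4)->N->(0,4) | ant1:(1,4)->N->(0,4)
  grid max=5 at (0,4)
Final grid:
  0 0 0 0 5
  0 0 0 0 2
  0 0 0 0 0
  0 0 0 0 0
  0 0 0 0 0
Max pheromone 5 at (0,4)

Answer: (0,4)=5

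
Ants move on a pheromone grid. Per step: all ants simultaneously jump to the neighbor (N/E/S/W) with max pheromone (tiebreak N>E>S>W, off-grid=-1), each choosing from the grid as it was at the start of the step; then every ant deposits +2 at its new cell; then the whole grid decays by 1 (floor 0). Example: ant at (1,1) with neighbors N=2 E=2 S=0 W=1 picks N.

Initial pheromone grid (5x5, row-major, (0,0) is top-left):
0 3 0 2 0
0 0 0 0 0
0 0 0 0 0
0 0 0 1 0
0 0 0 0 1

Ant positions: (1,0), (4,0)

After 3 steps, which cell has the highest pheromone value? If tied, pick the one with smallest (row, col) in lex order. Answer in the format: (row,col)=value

Answer: (0,1)=2

Derivation:
Step 1: ant0:(1,0)->N->(0,0) | ant1:(4,0)->N->(3,0)
  grid max=2 at (0,1)
Step 2: ant0:(0,0)->E->(0,1) | ant1:(3,0)->N->(2,0)
  grid max=3 at (0,1)
Step 3: ant0:(0,1)->E->(0,2) | ant1:(2,0)->N->(1,0)
  grid max=2 at (0,1)
Final grid:
  0 2 1 0 0
  1 0 0 0 0
  0 0 0 0 0
  0 0 0 0 0
  0 0 0 0 0
Max pheromone 2 at (0,1)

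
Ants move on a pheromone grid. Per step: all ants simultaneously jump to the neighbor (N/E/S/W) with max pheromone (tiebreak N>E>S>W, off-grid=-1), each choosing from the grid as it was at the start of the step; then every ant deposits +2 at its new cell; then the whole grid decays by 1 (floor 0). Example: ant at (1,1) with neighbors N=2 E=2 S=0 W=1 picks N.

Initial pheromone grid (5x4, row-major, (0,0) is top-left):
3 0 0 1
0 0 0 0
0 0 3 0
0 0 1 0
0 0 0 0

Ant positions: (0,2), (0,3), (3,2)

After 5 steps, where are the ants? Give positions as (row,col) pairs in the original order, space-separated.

Step 1: ant0:(0,2)->E->(0,3) | ant1:(0,3)->S->(1,3) | ant2:(3,2)->N->(2,2)
  grid max=4 at (2,2)
Step 2: ant0:(0,3)->S->(1,3) | ant1:(1,3)->N->(0,3) | ant2:(2,2)->N->(1,2)
  grid max=3 at (0,3)
Step 3: ant0:(1,3)->N->(0,3) | ant1:(0,3)->S->(1,3) | ant2:(1,2)->S->(2,2)
  grid max=4 at (0,3)
Step 4: ant0:(0,3)->S->(1,3) | ant1:(1,3)->N->(0,3) | ant2:(2,2)->N->(1,2)
  grid max=5 at (0,3)
Step 5: ant0:(1,3)->N->(0,3) | ant1:(0,3)->S->(1,3) | ant2:(1,2)->E->(1,3)
  grid max=7 at (1,3)

(0,3) (1,3) (1,3)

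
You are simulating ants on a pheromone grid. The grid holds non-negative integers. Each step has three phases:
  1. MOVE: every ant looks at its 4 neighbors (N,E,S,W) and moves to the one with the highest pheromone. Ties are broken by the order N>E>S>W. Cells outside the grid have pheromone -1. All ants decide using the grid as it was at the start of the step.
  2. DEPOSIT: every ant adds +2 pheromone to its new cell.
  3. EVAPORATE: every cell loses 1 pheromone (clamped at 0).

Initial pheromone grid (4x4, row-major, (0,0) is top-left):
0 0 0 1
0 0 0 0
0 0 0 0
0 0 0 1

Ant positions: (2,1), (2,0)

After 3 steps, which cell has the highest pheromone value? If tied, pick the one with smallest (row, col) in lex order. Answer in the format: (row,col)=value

Step 1: ant0:(2,1)->N->(1,1) | ant1:(2,0)->N->(1,0)
  grid max=1 at (1,0)
Step 2: ant0:(1,1)->W->(1,0) | ant1:(1,0)->E->(1,1)
  grid max=2 at (1,0)
Step 3: ant0:(1,0)->E->(1,1) | ant1:(1,1)->W->(1,0)
  grid max=3 at (1,0)
Final grid:
  0 0 0 0
  3 3 0 0
  0 0 0 0
  0 0 0 0
Max pheromone 3 at (1,0)

Answer: (1,0)=3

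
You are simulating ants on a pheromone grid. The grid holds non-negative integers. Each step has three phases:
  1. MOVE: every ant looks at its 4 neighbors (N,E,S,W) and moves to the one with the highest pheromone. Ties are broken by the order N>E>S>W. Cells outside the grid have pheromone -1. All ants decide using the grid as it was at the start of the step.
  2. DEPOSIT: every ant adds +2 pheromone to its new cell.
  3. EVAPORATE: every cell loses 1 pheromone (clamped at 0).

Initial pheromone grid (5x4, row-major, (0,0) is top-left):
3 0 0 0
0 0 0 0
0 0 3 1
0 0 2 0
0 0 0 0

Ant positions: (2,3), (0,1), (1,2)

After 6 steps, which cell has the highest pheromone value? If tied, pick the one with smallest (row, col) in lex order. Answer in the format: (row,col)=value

Step 1: ant0:(2,3)->W->(2,2) | ant1:(0,1)->W->(0,0) | ant2:(1,2)->S->(2,2)
  grid max=6 at (2,2)
Step 2: ant0:(2,2)->S->(3,2) | ant1:(0,0)->E->(0,1) | ant2:(2,2)->S->(3,2)
  grid max=5 at (2,2)
Step 3: ant0:(3,2)->N->(2,2) | ant1:(0,1)->W->(0,0) | ant2:(3,2)->N->(2,2)
  grid max=8 at (2,2)
Step 4: ant0:(2,2)->S->(3,2) | ant1:(0,0)->E->(0,1) | ant2:(2,2)->S->(3,2)
  grid max=7 at (2,2)
Step 5: ant0:(3,2)->N->(2,2) | ant1:(0,1)->W->(0,0) | ant2:(3,2)->N->(2,2)
  grid max=10 at (2,2)
Step 6: ant0:(2,2)->S->(3,2) | ant1:(0,0)->E->(0,1) | ant2:(2,2)->S->(3,2)
  grid max=9 at (2,2)
Final grid:
  3 1 0 0
  0 0 0 0
  0 0 9 0
  0 0 8 0
  0 0 0 0
Max pheromone 9 at (2,2)

Answer: (2,2)=9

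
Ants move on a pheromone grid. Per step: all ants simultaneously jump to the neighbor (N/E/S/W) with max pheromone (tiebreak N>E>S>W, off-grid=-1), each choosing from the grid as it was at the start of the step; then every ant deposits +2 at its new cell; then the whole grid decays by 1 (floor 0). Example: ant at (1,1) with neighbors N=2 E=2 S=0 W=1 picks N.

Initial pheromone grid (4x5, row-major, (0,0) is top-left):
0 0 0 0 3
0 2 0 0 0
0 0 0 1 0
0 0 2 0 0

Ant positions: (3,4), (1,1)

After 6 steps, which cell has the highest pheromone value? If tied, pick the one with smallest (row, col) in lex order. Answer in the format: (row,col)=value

Answer: (1,1)=2

Derivation:
Step 1: ant0:(3,4)->N->(2,4) | ant1:(1,1)->N->(0,1)
  grid max=2 at (0,4)
Step 2: ant0:(2,4)->N->(1,4) | ant1:(0,1)->S->(1,1)
  grid max=2 at (1,1)
Step 3: ant0:(1,4)->N->(0,4) | ant1:(1,1)->N->(0,1)
  grid max=2 at (0,4)
Step 4: ant0:(0,4)->S->(1,4) | ant1:(0,1)->S->(1,1)
  grid max=2 at (1,1)
Step 5: ant0:(1,4)->N->(0,4) | ant1:(1,1)->N->(0,1)
  grid max=2 at (0,4)
Step 6: ant0:(0,4)->S->(1,4) | ant1:(0,1)->S->(1,1)
  grid max=2 at (1,1)
Final grid:
  0 0 0 0 1
  0 2 0 0 1
  0 0 0 0 0
  0 0 0 0 0
Max pheromone 2 at (1,1)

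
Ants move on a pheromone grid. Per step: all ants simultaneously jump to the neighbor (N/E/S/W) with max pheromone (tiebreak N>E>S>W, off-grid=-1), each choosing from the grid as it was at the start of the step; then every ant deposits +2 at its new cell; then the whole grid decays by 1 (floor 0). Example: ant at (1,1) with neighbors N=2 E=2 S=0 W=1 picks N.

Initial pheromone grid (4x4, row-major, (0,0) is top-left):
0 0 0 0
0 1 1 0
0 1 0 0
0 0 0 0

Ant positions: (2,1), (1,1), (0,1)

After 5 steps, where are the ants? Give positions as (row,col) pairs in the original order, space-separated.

Step 1: ant0:(2,1)->N->(1,1) | ant1:(1,1)->E->(1,2) | ant2:(0,1)->S->(1,1)
  grid max=4 at (1,1)
Step 2: ant0:(1,1)->E->(1,2) | ant1:(1,2)->W->(1,1) | ant2:(1,1)->E->(1,2)
  grid max=5 at (1,1)
Step 3: ant0:(1,2)->W->(1,1) | ant1:(1,1)->E->(1,2) | ant2:(1,2)->W->(1,1)
  grid max=8 at (1,1)
Step 4: ant0:(1,1)->E->(1,2) | ant1:(1,2)->W->(1,1) | ant2:(1,1)->E->(1,2)
  grid max=9 at (1,1)
Step 5: ant0:(1,2)->W->(1,1) | ant1:(1,1)->E->(1,2) | ant2:(1,2)->W->(1,1)
  grid max=12 at (1,1)

(1,1) (1,2) (1,1)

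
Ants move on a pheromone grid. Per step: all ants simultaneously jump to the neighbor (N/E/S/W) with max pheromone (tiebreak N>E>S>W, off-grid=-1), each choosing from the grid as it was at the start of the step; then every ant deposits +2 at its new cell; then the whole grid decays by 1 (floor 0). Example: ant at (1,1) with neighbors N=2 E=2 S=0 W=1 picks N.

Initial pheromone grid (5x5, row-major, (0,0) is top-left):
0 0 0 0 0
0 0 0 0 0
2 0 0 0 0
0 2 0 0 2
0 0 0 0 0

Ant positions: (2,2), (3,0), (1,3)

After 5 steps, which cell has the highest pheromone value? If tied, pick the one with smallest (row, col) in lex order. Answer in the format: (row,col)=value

Answer: (1,4)=3

Derivation:
Step 1: ant0:(2,2)->N->(1,2) | ant1:(3,0)->N->(2,0) | ant2:(1,3)->N->(0,3)
  grid max=3 at (2,0)
Step 2: ant0:(1,2)->N->(0,2) | ant1:(2,0)->N->(1,0) | ant2:(0,3)->E->(0,4)
  grid max=2 at (2,0)
Step 3: ant0:(0,2)->E->(0,3) | ant1:(1,0)->S->(2,0) | ant2:(0,4)->S->(1,4)
  grid max=3 at (2,0)
Step 4: ant0:(0,3)->E->(0,4) | ant1:(2,0)->N->(1,0) | ant2:(1,4)->N->(0,4)
  grid max=3 at (0,4)
Step 5: ant0:(0,4)->S->(1,4) | ant1:(1,0)->S->(2,0) | ant2:(0,4)->S->(1,4)
  grid max=3 at (1,4)
Final grid:
  0 0 0 0 2
  0 0 0 0 3
  3 0 0 0 0
  0 0 0 0 0
  0 0 0 0 0
Max pheromone 3 at (1,4)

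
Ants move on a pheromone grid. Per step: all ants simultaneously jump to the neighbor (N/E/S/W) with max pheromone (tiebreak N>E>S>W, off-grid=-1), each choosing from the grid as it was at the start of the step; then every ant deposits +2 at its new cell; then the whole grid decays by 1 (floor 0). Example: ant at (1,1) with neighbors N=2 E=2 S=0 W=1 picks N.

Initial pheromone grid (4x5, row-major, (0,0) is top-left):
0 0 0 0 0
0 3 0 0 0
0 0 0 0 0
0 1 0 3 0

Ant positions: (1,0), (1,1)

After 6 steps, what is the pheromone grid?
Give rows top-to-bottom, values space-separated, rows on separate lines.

After step 1: ants at (1,1),(0,1)
  0 1 0 0 0
  0 4 0 0 0
  0 0 0 0 0
  0 0 0 2 0
After step 2: ants at (0,1),(1,1)
  0 2 0 0 0
  0 5 0 0 0
  0 0 0 0 0
  0 0 0 1 0
After step 3: ants at (1,1),(0,1)
  0 3 0 0 0
  0 6 0 0 0
  0 0 0 0 0
  0 0 0 0 0
After step 4: ants at (0,1),(1,1)
  0 4 0 0 0
  0 7 0 0 0
  0 0 0 0 0
  0 0 0 0 0
After step 5: ants at (1,1),(0,1)
  0 5 0 0 0
  0 8 0 0 0
  0 0 0 0 0
  0 0 0 0 0
After step 6: ants at (0,1),(1,1)
  0 6 0 0 0
  0 9 0 0 0
  0 0 0 0 0
  0 0 0 0 0

0 6 0 0 0
0 9 0 0 0
0 0 0 0 0
0 0 0 0 0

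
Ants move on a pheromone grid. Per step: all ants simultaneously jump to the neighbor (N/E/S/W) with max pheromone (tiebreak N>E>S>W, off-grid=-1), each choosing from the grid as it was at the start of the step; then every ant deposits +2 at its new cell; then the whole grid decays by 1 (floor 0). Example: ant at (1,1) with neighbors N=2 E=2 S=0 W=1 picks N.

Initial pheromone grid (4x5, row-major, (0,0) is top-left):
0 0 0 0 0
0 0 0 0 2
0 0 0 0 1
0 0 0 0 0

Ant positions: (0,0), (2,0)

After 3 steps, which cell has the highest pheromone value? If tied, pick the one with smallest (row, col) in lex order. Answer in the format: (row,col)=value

Answer: (0,1)=1

Derivation:
Step 1: ant0:(0,0)->E->(0,1) | ant1:(2,0)->N->(1,0)
  grid max=1 at (0,1)
Step 2: ant0:(0,1)->E->(0,2) | ant1:(1,0)->N->(0,0)
  grid max=1 at (0,0)
Step 3: ant0:(0,2)->E->(0,3) | ant1:(0,0)->E->(0,1)
  grid max=1 at (0,1)
Final grid:
  0 1 0 1 0
  0 0 0 0 0
  0 0 0 0 0
  0 0 0 0 0
Max pheromone 1 at (0,1)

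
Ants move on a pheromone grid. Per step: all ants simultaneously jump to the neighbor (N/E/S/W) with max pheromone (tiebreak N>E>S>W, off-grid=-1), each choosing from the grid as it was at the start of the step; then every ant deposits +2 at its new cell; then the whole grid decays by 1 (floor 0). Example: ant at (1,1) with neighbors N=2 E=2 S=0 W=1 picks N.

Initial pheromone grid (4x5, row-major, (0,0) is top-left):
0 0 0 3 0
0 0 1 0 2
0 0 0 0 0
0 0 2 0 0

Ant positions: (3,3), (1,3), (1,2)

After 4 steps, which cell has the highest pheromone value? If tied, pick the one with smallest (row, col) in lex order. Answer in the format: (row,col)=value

Step 1: ant0:(3,3)->W->(3,2) | ant1:(1,3)->N->(0,3) | ant2:(1,2)->N->(0,2)
  grid max=4 at (0,3)
Step 2: ant0:(3,2)->N->(2,2) | ant1:(0,3)->W->(0,2) | ant2:(0,2)->E->(0,3)
  grid max=5 at (0,3)
Step 3: ant0:(2,2)->S->(3,2) | ant1:(0,2)->E->(0,3) | ant2:(0,3)->W->(0,2)
  grid max=6 at (0,3)
Step 4: ant0:(3,2)->N->(2,2) | ant1:(0,3)->W->(0,2) | ant2:(0,2)->E->(0,3)
  grid max=7 at (0,3)
Final grid:
  0 0 4 7 0
  0 0 0 0 0
  0 0 1 0 0
  0 0 2 0 0
Max pheromone 7 at (0,3)

Answer: (0,3)=7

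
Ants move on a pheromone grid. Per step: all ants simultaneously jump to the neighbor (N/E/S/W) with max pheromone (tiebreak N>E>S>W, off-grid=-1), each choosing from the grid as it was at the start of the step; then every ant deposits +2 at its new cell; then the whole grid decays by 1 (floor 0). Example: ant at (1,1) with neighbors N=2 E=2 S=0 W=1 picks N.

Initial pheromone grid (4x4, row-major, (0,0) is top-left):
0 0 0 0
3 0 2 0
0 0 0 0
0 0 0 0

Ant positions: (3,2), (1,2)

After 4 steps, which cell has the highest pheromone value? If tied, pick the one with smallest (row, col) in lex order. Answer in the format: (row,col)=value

Answer: (1,2)=6

Derivation:
Step 1: ant0:(3,2)->N->(2,2) | ant1:(1,2)->N->(0,2)
  grid max=2 at (1,0)
Step 2: ant0:(2,2)->N->(1,2) | ant1:(0,2)->S->(1,2)
  grid max=4 at (1,2)
Step 3: ant0:(1,2)->N->(0,2) | ant1:(1,2)->N->(0,2)
  grid max=3 at (0,2)
Step 4: ant0:(0,2)->S->(1,2) | ant1:(0,2)->S->(1,2)
  grid max=6 at (1,2)
Final grid:
  0 0 2 0
  0 0 6 0
  0 0 0 0
  0 0 0 0
Max pheromone 6 at (1,2)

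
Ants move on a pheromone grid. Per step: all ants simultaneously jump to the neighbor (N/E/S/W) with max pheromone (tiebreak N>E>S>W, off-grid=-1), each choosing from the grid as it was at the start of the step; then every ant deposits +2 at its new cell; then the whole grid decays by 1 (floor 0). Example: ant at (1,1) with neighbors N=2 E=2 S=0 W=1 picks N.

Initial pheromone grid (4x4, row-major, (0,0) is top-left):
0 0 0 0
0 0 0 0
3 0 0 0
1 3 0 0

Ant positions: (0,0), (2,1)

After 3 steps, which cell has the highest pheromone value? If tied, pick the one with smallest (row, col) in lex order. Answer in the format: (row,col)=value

Step 1: ant0:(0,0)->E->(0,1) | ant1:(2,1)->S->(3,1)
  grid max=4 at (3,1)
Step 2: ant0:(0,1)->E->(0,2) | ant1:(3,1)->N->(2,1)
  grid max=3 at (3,1)
Step 3: ant0:(0,2)->E->(0,3) | ant1:(2,1)->S->(3,1)
  grid max=4 at (3,1)
Final grid:
  0 0 0 1
  0 0 0 0
  0 0 0 0
  0 4 0 0
Max pheromone 4 at (3,1)

Answer: (3,1)=4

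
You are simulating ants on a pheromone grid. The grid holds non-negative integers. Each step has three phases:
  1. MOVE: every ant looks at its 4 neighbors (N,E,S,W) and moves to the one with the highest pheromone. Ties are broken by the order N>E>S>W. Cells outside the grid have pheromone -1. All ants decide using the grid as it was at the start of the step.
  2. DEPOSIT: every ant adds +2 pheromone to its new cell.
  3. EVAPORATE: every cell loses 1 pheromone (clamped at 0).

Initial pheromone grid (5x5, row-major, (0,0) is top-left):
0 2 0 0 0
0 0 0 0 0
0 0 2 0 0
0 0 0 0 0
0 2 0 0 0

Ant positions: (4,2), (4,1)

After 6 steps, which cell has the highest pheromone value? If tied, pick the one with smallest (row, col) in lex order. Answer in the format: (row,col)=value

Answer: (4,1)=8

Derivation:
Step 1: ant0:(4,2)->W->(4,1) | ant1:(4,1)->N->(3,1)
  grid max=3 at (4,1)
Step 2: ant0:(4,1)->N->(3,1) | ant1:(3,1)->S->(4,1)
  grid max=4 at (4,1)
Step 3: ant0:(3,1)->S->(4,1) | ant1:(4,1)->N->(3,1)
  grid max=5 at (4,1)
Step 4: ant0:(4,1)->N->(3,1) | ant1:(3,1)->S->(4,1)
  grid max=6 at (4,1)
Step 5: ant0:(3,1)->S->(4,1) | ant1:(4,1)->N->(3,1)
  grid max=7 at (4,1)
Step 6: ant0:(4,1)->N->(3,1) | ant1:(3,1)->S->(4,1)
  grid max=8 at (4,1)
Final grid:
  0 0 0 0 0
  0 0 0 0 0
  0 0 0 0 0
  0 6 0 0 0
  0 8 0 0 0
Max pheromone 8 at (4,1)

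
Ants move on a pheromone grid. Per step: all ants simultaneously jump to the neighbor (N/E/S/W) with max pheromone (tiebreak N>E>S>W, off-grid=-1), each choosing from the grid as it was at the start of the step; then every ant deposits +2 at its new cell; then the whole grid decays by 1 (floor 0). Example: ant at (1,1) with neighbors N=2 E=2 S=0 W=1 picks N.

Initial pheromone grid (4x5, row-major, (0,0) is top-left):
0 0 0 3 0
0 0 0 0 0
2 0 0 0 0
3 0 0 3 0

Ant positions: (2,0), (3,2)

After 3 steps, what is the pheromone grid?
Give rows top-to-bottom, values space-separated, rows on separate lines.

After step 1: ants at (3,0),(3,3)
  0 0 0 2 0
  0 0 0 0 0
  1 0 0 0 0
  4 0 0 4 0
After step 2: ants at (2,0),(2,3)
  0 0 0 1 0
  0 0 0 0 0
  2 0 0 1 0
  3 0 0 3 0
After step 3: ants at (3,0),(3,3)
  0 0 0 0 0
  0 0 0 0 0
  1 0 0 0 0
  4 0 0 4 0

0 0 0 0 0
0 0 0 0 0
1 0 0 0 0
4 0 0 4 0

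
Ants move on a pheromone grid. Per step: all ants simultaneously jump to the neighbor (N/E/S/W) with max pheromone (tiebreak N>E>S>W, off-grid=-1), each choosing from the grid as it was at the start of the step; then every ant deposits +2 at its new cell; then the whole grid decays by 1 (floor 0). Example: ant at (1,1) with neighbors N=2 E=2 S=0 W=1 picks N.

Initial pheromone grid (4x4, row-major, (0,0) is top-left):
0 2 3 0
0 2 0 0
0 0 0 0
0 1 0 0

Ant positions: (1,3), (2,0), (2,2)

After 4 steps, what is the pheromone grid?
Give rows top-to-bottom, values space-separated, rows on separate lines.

After step 1: ants at (0,3),(1,0),(1,2)
  0 1 2 1
  1 1 1 0
  0 0 0 0
  0 0 0 0
After step 2: ants at (0,2),(1,1),(0,2)
  0 0 5 0
  0 2 0 0
  0 0 0 0
  0 0 0 0
After step 3: ants at (0,3),(0,1),(0,3)
  0 1 4 3
  0 1 0 0
  0 0 0 0
  0 0 0 0
After step 4: ants at (0,2),(0,2),(0,2)
  0 0 9 2
  0 0 0 0
  0 0 0 0
  0 0 0 0

0 0 9 2
0 0 0 0
0 0 0 0
0 0 0 0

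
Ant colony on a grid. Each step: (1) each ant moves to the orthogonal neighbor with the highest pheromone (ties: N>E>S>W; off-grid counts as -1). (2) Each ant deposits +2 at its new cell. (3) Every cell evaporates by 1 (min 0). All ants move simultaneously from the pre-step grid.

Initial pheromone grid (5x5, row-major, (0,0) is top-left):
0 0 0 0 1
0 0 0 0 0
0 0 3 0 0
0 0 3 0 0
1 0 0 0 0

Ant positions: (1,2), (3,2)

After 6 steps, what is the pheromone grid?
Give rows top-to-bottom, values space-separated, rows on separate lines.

After step 1: ants at (2,2),(2,2)
  0 0 0 0 0
  0 0 0 0 0
  0 0 6 0 0
  0 0 2 0 0
  0 0 0 0 0
After step 2: ants at (3,2),(3,2)
  0 0 0 0 0
  0 0 0 0 0
  0 0 5 0 0
  0 0 5 0 0
  0 0 0 0 0
After step 3: ants at (2,2),(2,2)
  0 0 0 0 0
  0 0 0 0 0
  0 0 8 0 0
  0 0 4 0 0
  0 0 0 0 0
After step 4: ants at (3,2),(3,2)
  0 0 0 0 0
  0 0 0 0 0
  0 0 7 0 0
  0 0 7 0 0
  0 0 0 0 0
After step 5: ants at (2,2),(2,2)
  0 0 0 0 0
  0 0 0 0 0
  0 0 10 0 0
  0 0 6 0 0
  0 0 0 0 0
After step 6: ants at (3,2),(3,2)
  0 0 0 0 0
  0 0 0 0 0
  0 0 9 0 0
  0 0 9 0 0
  0 0 0 0 0

0 0 0 0 0
0 0 0 0 0
0 0 9 0 0
0 0 9 0 0
0 0 0 0 0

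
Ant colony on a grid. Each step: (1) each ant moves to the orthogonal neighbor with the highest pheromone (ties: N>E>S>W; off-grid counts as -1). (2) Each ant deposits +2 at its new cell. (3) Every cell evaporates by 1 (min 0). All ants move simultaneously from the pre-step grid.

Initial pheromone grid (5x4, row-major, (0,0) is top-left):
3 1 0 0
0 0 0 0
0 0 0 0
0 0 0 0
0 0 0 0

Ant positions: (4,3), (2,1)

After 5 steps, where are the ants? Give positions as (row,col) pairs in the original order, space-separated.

Step 1: ant0:(4,3)->N->(3,3) | ant1:(2,1)->N->(1,1)
  grid max=2 at (0,0)
Step 2: ant0:(3,3)->N->(2,3) | ant1:(1,1)->N->(0,1)
  grid max=1 at (0,0)
Step 3: ant0:(2,3)->N->(1,3) | ant1:(0,1)->W->(0,0)
  grid max=2 at (0,0)
Step 4: ant0:(1,3)->N->(0,3) | ant1:(0,0)->E->(0,1)
  grid max=1 at (0,0)
Step 5: ant0:(0,3)->S->(1,3) | ant1:(0,1)->W->(0,0)
  grid max=2 at (0,0)

(1,3) (0,0)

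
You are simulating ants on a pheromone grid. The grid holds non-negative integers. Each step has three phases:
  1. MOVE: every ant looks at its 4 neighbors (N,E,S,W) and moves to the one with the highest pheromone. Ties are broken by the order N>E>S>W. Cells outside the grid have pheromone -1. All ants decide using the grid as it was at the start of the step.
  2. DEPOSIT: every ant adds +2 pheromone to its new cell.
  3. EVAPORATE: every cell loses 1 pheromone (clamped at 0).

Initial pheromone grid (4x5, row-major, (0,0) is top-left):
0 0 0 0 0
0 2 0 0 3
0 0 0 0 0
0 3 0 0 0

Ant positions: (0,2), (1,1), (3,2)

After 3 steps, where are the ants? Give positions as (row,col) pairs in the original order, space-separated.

Step 1: ant0:(0,2)->E->(0,3) | ant1:(1,1)->N->(0,1) | ant2:(3,2)->W->(3,1)
  grid max=4 at (3,1)
Step 2: ant0:(0,3)->E->(0,4) | ant1:(0,1)->S->(1,1) | ant2:(3,1)->N->(2,1)
  grid max=3 at (3,1)
Step 3: ant0:(0,4)->S->(1,4) | ant1:(1,1)->S->(2,1) | ant2:(2,1)->S->(3,1)
  grid max=4 at (3,1)

(1,4) (2,1) (3,1)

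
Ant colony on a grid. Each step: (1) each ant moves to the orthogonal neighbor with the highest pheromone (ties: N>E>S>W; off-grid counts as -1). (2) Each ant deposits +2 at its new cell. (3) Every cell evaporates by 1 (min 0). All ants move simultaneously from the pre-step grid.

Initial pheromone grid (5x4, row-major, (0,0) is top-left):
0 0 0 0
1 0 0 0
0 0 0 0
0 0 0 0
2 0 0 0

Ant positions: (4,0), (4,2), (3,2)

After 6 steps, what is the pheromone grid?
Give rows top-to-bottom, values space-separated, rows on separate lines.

After step 1: ants at (3,0),(3,2),(2,2)
  0 0 0 0
  0 0 0 0
  0 0 1 0
  1 0 1 0
  1 0 0 0
After step 2: ants at (4,0),(2,2),(3,2)
  0 0 0 0
  0 0 0 0
  0 0 2 0
  0 0 2 0
  2 0 0 0
After step 3: ants at (3,0),(3,2),(2,2)
  0 0 0 0
  0 0 0 0
  0 0 3 0
  1 0 3 0
  1 0 0 0
After step 4: ants at (4,0),(2,2),(3,2)
  0 0 0 0
  0 0 0 0
  0 0 4 0
  0 0 4 0
  2 0 0 0
After step 5: ants at (3,0),(3,2),(2,2)
  0 0 0 0
  0 0 0 0
  0 0 5 0
  1 0 5 0
  1 0 0 0
After step 6: ants at (4,0),(2,2),(3,2)
  0 0 0 0
  0 0 0 0
  0 0 6 0
  0 0 6 0
  2 0 0 0

0 0 0 0
0 0 0 0
0 0 6 0
0 0 6 0
2 0 0 0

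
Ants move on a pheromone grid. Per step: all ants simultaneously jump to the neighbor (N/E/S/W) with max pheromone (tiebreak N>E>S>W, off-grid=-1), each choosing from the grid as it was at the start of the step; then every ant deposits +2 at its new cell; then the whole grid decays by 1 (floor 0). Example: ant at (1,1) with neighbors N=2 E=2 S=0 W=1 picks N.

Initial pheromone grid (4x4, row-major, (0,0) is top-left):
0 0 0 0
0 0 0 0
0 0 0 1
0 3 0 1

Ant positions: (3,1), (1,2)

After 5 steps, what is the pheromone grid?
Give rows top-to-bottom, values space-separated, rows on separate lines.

After step 1: ants at (2,1),(0,2)
  0 0 1 0
  0 0 0 0
  0 1 0 0
  0 2 0 0
After step 2: ants at (3,1),(0,3)
  0 0 0 1
  0 0 0 0
  0 0 0 0
  0 3 0 0
After step 3: ants at (2,1),(1,3)
  0 0 0 0
  0 0 0 1
  0 1 0 0
  0 2 0 0
After step 4: ants at (3,1),(0,3)
  0 0 0 1
  0 0 0 0
  0 0 0 0
  0 3 0 0
After step 5: ants at (2,1),(1,3)
  0 0 0 0
  0 0 0 1
  0 1 0 0
  0 2 0 0

0 0 0 0
0 0 0 1
0 1 0 0
0 2 0 0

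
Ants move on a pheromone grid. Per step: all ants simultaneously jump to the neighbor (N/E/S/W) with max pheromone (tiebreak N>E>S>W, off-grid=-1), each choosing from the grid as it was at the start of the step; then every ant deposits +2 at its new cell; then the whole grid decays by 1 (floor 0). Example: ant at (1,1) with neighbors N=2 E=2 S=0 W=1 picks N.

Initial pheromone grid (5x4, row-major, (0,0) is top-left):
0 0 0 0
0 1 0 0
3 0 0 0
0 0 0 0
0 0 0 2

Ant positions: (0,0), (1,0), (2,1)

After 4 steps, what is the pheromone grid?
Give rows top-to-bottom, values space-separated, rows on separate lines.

After step 1: ants at (0,1),(2,0),(2,0)
  0 1 0 0
  0 0 0 0
  6 0 0 0
  0 0 0 0
  0 0 0 1
After step 2: ants at (0,2),(1,0),(1,0)
  0 0 1 0
  3 0 0 0
  5 0 0 0
  0 0 0 0
  0 0 0 0
After step 3: ants at (0,3),(2,0),(2,0)
  0 0 0 1
  2 0 0 0
  8 0 0 0
  0 0 0 0
  0 0 0 0
After step 4: ants at (1,3),(1,0),(1,0)
  0 0 0 0
  5 0 0 1
  7 0 0 0
  0 0 0 0
  0 0 0 0

0 0 0 0
5 0 0 1
7 0 0 0
0 0 0 0
0 0 0 0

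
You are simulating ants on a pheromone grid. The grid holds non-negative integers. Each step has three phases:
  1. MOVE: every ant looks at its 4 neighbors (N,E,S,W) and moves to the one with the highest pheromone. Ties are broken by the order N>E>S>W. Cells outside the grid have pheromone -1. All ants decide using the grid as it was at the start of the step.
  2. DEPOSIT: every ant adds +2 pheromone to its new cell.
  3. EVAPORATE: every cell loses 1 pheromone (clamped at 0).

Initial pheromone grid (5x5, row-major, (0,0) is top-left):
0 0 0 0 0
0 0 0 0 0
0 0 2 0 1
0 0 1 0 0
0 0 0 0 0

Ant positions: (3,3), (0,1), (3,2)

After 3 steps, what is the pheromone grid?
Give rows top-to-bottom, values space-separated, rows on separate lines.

After step 1: ants at (3,2),(0,2),(2,2)
  0 0 1 0 0
  0 0 0 0 0
  0 0 3 0 0
  0 0 2 0 0
  0 0 0 0 0
After step 2: ants at (2,2),(0,3),(3,2)
  0 0 0 1 0
  0 0 0 0 0
  0 0 4 0 0
  0 0 3 0 0
  0 0 0 0 0
After step 3: ants at (3,2),(0,4),(2,2)
  0 0 0 0 1
  0 0 0 0 0
  0 0 5 0 0
  0 0 4 0 0
  0 0 0 0 0

0 0 0 0 1
0 0 0 0 0
0 0 5 0 0
0 0 4 0 0
0 0 0 0 0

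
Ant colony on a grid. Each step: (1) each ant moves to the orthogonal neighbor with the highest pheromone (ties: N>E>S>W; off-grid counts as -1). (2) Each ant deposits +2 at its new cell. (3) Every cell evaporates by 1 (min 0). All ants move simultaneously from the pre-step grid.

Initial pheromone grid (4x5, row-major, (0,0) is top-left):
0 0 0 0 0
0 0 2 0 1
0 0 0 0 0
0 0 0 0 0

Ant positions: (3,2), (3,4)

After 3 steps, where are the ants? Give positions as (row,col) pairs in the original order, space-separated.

Step 1: ant0:(3,2)->N->(2,2) | ant1:(3,4)->N->(2,4)
  grid max=1 at (1,2)
Step 2: ant0:(2,2)->N->(1,2) | ant1:(2,4)->N->(1,4)
  grid max=2 at (1,2)
Step 3: ant0:(1,2)->N->(0,2) | ant1:(1,4)->N->(0,4)
  grid max=1 at (0,2)

(0,2) (0,4)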